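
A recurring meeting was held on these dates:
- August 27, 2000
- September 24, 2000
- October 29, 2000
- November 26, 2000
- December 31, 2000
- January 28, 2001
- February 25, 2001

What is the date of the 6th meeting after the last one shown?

August 26, 2001

Every date is a Sunday; gaps 28, 35, 28, 35, 28, 28 days.
Each is the last Sunday of its month (at least one falls on the 29th or later, ruling out '4th Sunday').
Last Sunday of March 2001: March 25, 2001.
Last Sunday of April 2001: April 29, 2001.
Last Sunday of May 2001: May 27, 2001.
Last Sunday of June 2001: June 24, 2001.
Last Sunday of July 2001: July 29, 2001.
August 2001 ends with Sunday August 26, 2001.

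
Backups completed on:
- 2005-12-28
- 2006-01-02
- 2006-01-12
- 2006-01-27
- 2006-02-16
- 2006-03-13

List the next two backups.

The spacing grows by 5 each time: 5, 10, 15, 20, 25 days.
Next gap: 30 days. 2006-03-13 + 30 days = 2006-04-12.
Next gap: 35 days. 2006-04-12 + 35 days = 2006-05-17.

2006-04-12, 2006-05-17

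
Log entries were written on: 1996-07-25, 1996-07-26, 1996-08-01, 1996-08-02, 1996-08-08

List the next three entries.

1996-08-09, 1996-08-15, 1996-08-16

Gaps: 1, 6, 1, 6 days — not constant, but cyclic with period 2.
The events fall on every Thursday and Friday.
The following Friday is 1996-08-09.
Next Thursday: 1996-08-15.
Next Friday: 1996-08-16.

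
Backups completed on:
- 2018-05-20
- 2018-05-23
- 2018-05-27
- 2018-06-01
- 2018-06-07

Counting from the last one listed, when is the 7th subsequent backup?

2018-08-16

The spacing grows by 1 each time: 3, 4, 5, 6 days.
Next gap: 7 days. 2018-06-07 + 7 days = 2018-06-14.
Next gap: 8 days. 2018-06-14 + 8 days = 2018-06-22.
Next gap: 9 days. 2018-06-22 + 9 days = 2018-07-01.
Next gap: 10 days. 2018-07-01 + 10 days = 2018-07-11.
Next gap: 11 days. 2018-07-11 + 11 days = 2018-07-22.
Next gap: 12 days. 2018-07-22 + 12 days = 2018-08-03.
Next gap: 13 days. 2018-08-03 + 13 days = 2018-08-16.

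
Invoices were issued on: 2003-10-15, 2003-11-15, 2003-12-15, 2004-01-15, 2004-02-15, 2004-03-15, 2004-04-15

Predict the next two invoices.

Gaps: 31, 30, 31, 31, 29, 31 days — not constant. Every event is on the 15th of the month.
Pattern: the 15th of each month.
May 2004: 2004-05-15.
Next: June 2004 → 2004-06-15.

2004-05-15, 2004-06-15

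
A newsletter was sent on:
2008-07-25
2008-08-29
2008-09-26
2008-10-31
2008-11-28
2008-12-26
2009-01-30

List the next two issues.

2009-02-27, 2009-03-27

These are Fridays with 35, 28, 35, 28, 28, 35-day gaps.
Each is the final Friday of its month — 2008-08-29 is past the 28th, so '4th Friday' doesn't fit.
February 2009 ends with Friday 2009-02-27.
Last Friday of March 2009: 2009-03-27.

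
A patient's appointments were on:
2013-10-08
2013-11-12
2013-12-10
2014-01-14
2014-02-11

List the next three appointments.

These are Tuesdays at 28- or 35-day spacing (35, 28, 35, 28).
The pattern: 2nd Tuesday of the month.
March 2014 — 2nd Tuesday is 2014-03-11.
2nd Tuesday of April 2014: 2014-04-08.
May 2014 — 2nd Tuesday is 2014-05-13.

2014-03-11, 2014-04-08, 2014-05-13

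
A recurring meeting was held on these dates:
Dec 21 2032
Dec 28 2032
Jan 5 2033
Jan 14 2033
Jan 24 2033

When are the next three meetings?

The spacing grows by 1 each time: 7, 8, 9, 10 days.
Next gap: 11 days. Jan 24 2033 + 11 days = Feb 4 2033.
Next gap: 12 days. Feb 4 2033 + 12 days = Feb 16 2033.
Next gap: 13 days. Feb 16 2033 + 13 days = Mar 1 2033.

Feb 4 2033, Feb 16 2033, Mar 1 2033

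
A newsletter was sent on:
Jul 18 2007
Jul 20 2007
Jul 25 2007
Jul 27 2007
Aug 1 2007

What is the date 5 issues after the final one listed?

Aug 17 2007

Gaps: 2, 5, 2, 5 days — not constant, but cyclic with period 2.
The events fall on every Wednesday and Friday.
Next Friday: Aug 3 2007.
Next Wednesday: Aug 8 2007.
Next Friday: Aug 10 2007.
Next Wednesday: Aug 15 2007.
Next Friday: Aug 17 2007.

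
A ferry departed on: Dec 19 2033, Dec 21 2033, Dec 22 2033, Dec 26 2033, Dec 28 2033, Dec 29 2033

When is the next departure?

Jan 2 2034

The gap pattern 2, 1, 4, 2, 1 repeats every 3 events.
These are the Mondays, Wednesdays and Thursdays of each week.
The following Monday is Jan 2 2034.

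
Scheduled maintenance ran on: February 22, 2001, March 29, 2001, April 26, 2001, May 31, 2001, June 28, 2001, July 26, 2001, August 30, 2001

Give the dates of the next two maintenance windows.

September 27, 2001; October 25, 2001

These are Thursdays with 35, 28, 35, 28, 28, 35-day gaps.
Each is the final Thursday of its month — March 29, 2001 is past the 28th, so '4th Thursday' doesn't fit.
September 2001 ends with Thursday September 27, 2001.
October 2001 ends with Thursday October 25, 2001.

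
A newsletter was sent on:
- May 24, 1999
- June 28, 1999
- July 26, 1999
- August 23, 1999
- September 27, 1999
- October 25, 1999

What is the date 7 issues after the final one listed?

May 22, 2000

These are Mondays at 28- or 35-day spacing (35, 28, 28, 35, 28).
The pattern: 4th Monday of the month.
4th Monday of November 1999: November 22, 1999.
December 1999 — 4th Monday is December 27, 1999.
January 2000 — 4th Monday is January 24, 2000.
February 2000 — 4th Monday is February 28, 2000.
March 2000 — 4th Monday is March 27, 2000.
April 2000 — 4th Monday is April 24, 2000.
4th Monday of May 2000: May 22, 2000.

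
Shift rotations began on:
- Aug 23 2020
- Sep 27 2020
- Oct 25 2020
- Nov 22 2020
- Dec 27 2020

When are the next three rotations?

These are Sundays at 28- or 35-day spacing (35, 28, 28, 35).
The pattern: 4th Sunday of the month.
4th Sunday of January 2021: Jan 24 2021.
February 2021 — 4th Sunday is Feb 28 2021.
March 2021 — 4th Sunday is Mar 28 2021.

Jan 24 2021, Feb 28 2021, Mar 28 2021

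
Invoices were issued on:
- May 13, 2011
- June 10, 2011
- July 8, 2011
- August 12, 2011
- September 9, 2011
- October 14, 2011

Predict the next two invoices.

November 11, 2011; December 9, 2011

Gaps: 28, 28, 35, 28, 35 days — a mix of 28 and 35. Every date is a Friday.
Each is the 2nd Friday of its month.
November 2011 — 2nd Friday is November 11, 2011.
December 2011 — 2nd Friday is December 9, 2011.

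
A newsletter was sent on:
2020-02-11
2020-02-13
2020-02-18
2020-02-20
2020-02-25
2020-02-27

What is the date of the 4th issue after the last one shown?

2020-03-12

The gap pattern 2, 5, 2, 5, 2 repeats every 2 events.
These are the Tuesdays and Thursdays of each week.
The following Tuesday is 2020-03-03.
The following Thursday is 2020-03-05.
The following Tuesday is 2020-03-10.
The following Thursday is 2020-03-12.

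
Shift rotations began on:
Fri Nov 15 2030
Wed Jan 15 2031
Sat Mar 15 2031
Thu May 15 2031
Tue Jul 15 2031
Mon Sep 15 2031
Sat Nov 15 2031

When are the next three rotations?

The day-of-month is always 15 (61, 59, 61, 61, 62, 61 days between events).
So this recurs on the 15th of every 2 months.
January 2032: Thu Jan 15 2032.
Next: March 2032 → Mon Mar 15 2032.
May 2032: Sat May 15 2032.

Thu Jan 15 2032, Mon Mar 15 2032, Sat May 15 2032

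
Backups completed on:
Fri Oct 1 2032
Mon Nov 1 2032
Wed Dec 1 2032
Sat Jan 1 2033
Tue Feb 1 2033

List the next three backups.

Tue Mar 1 2033, Fri Apr 1 2033, Sun May 1 2033

Gaps: 31, 30, 31, 31 days — not constant. Every event is on the 1st of the month.
Pattern: the 1st of each month.
Next: March 2033 → Tue Mar 1 2033.
Next: April 2033 → Fri Apr 1 2033.
May 2033: Sun May 1 2033.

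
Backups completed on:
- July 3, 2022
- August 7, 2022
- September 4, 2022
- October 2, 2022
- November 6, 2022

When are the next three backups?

December 4, 2022; January 1, 2023; February 5, 2023

These are Sundays at 28- or 35-day spacing (35, 28, 28, 35).
The pattern: 1st Sunday of the month.
1st Sunday of December 2022: December 4, 2022.
1st Sunday of January 2023: January 1, 2023.
1st Sunday of February 2023: February 5, 2023.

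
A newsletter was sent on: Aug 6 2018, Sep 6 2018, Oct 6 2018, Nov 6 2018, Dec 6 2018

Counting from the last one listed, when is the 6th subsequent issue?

Jun 6 2019

Each date is the 6th; the gaps (31, 30, 31, 30) track the month lengths.
The rule is the 6th of each month.
January 2019: Jan 6 2019.
Next: February 2019 → Feb 6 2019.
March 2019: Mar 6 2019.
Next: April 2019 → Apr 6 2019.
Next: May 2019 → May 6 2019.
Next: June 2019 → Jun 6 2019.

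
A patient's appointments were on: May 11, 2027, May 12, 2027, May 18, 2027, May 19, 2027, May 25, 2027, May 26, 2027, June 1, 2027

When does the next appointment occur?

Gaps: 1, 6, 1, 6, 1, 6 days — not constant, but cyclic with period 2.
The events fall on every Tuesday and Wednesday.
The following Wednesday is June 2, 2027.

June 2, 2027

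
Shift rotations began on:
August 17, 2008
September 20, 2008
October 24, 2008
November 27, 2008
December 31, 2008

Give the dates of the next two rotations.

Gaps between consecutive events: 34, 34, 34, 34 days — a constant 34-day interval.
December 31, 2008 + 34 days = February 3, 2009.
February 3, 2009 + 34 days = March 9, 2009.

February 3, 2009; March 9, 2009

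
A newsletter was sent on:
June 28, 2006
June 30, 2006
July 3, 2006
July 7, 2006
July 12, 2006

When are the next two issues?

July 18, 2006; July 25, 2006

Gaps: 2, 3, 4, 5 days — each gap is 1 larger than the previous one.
Next gap: 6 days. July 12, 2006 + 6 days = July 18, 2006.
Next gap: 7 days. July 18, 2006 + 7 days = July 25, 2006.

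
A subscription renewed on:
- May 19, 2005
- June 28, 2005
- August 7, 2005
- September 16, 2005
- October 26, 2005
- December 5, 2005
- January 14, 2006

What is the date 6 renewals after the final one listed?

Gaps between consecutive events: 40, 40, 40, 40, 40, 40 days — a constant 40-day interval.
January 14, 2006 + 40 days = February 23, 2006.
February 23, 2006 + 40 days = April 4, 2006.
April 4, 2006 + 40 days = May 14, 2006.
May 14, 2006 + 40 days = June 23, 2006.
June 23, 2006 + 40 days = August 2, 2006.
August 2, 2006 + 40 days = September 11, 2006.

September 11, 2006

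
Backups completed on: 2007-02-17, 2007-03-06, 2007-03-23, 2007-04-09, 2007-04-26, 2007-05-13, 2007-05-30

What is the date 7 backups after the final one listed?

The spacing is 17, 17, 17, 17, 17, 17 days — always 17 days.
2007-05-30 + 17 days = 2007-06-16.
2007-06-16 + 17 days = 2007-07-03.
2007-07-03 + 17 days = 2007-07-20.
2007-07-20 + 17 days = 2007-08-06.
2007-08-06 + 17 days = 2007-08-23.
2007-08-23 + 17 days = 2007-09-09.
2007-09-09 + 17 days = 2007-09-26.

2007-09-26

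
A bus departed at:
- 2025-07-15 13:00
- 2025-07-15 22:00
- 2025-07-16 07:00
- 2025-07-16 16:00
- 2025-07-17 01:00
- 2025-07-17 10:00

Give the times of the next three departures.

2025-07-17 19:00, 2025-07-18 04:00, 2025-07-18 13:00

Gaps: 9, 9, 9, 9, 9 hours — each event is 9 hours after the previous one.
2025-07-17 10:00 + 9 h = 2025-07-17 19:00.
2025-07-17 19:00 + 9 h = 2025-07-18 04:00.
2025-07-18 04:00 + 9 h = 2025-07-18 13:00.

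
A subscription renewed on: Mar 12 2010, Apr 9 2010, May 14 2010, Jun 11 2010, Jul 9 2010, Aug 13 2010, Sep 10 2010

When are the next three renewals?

Oct 8 2010, Nov 12 2010, Dec 10 2010

Gaps: 28, 35, 28, 28, 35, 28 days — a mix of 28 and 35. Every date is a Friday.
Each is the 2nd Friday of its month.
2nd Friday of October 2010: Oct 8 2010.
2nd Friday of November 2010: Nov 12 2010.
2nd Friday of December 2010: Dec 10 2010.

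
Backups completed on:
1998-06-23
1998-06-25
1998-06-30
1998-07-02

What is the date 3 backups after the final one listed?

Gaps: 2, 5, 2 days — not constant, but cyclic with period 2.
The events fall on every Tuesday and Thursday.
The following Tuesday is 1998-07-07.
Next Thursday: 1998-07-09.
The following Tuesday is 1998-07-14.

1998-07-14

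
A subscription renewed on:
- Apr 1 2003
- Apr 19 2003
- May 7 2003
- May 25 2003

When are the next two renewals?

Jun 12 2003, Jun 30 2003

Gaps between consecutive events: 18, 18, 18 days — a constant 18-day interval.
May 25 2003 + 18 days = Jun 12 2003.
Jun 12 2003 + 18 days = Jun 30 2003.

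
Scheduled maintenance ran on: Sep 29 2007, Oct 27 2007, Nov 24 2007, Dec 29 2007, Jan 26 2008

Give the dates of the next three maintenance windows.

Every date is a Saturday; gaps 28, 28, 35, 28 days.
Each is the last Saturday of its month (at least one falls on the 29th or later, ruling out '4th Saturday').
Last Saturday of February 2008: Feb 23 2008.
Last Saturday of March 2008: Mar 29 2008.
Last Saturday of April 2008: Apr 26 2008.

Feb 23 2008, Mar 29 2008, Apr 26 2008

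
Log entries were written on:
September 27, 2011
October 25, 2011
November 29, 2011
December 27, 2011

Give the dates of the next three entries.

January 31, 2012; February 28, 2012; March 27, 2012

Every date is a Tuesday; gaps 28, 35, 28 days.
Each is the last Tuesday of its month (at least one falls on the 29th or later, ruling out '4th Tuesday').
January 2012 ends with Tuesday January 31, 2012.
Last Tuesday of February 2012: February 28, 2012.
March 2012 ends with Tuesday March 27, 2012.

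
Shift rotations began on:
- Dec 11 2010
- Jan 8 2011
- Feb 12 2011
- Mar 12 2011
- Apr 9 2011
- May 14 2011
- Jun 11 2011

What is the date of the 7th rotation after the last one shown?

These are Saturdays at 28- or 35-day spacing (28, 35, 28, 28, 35, 28).
The pattern: 2nd Saturday of the month.
July 2011 — 2nd Saturday is Jul 9 2011.
2nd Saturday of August 2011: Aug 13 2011.
September 2011 — 2nd Saturday is Sep 10 2011.
October 2011 — 2nd Saturday is Oct 8 2011.
November 2011 — 2nd Saturday is Nov 12 2011.
2nd Saturday of December 2011: Dec 10 2011.
January 2012 — 2nd Saturday is Jan 14 2012.

Jan 14 2012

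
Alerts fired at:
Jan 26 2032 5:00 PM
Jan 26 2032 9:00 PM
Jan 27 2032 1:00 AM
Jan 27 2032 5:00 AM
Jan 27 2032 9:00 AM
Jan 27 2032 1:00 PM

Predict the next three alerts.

Gaps: 4, 4, 4, 4, 4 hours — each event is 4 hours after the previous one.
Jan 27 2032 1:00 PM + 4 h = Jan 27 2032 5:00 PM.
Jan 27 2032 5:00 PM + 4 h = Jan 27 2032 9:00 PM.
Jan 27 2032 9:00 PM + 4 h = Jan 28 2032 1:00 AM.

Jan 27 2032 5:00 PM, Jan 27 2032 9:00 PM, Jan 28 2032 1:00 AM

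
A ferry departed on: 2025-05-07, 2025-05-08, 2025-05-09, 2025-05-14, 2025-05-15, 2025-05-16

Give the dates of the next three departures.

2025-05-21, 2025-05-22, 2025-05-23

The gap pattern 1, 1, 5, 1, 1 repeats every 3 events.
These are the Wednesdays, Thursdays and Fridays of each week.
Next Wednesday: 2025-05-21.
The following Thursday is 2025-05-22.
The following Friday is 2025-05-23.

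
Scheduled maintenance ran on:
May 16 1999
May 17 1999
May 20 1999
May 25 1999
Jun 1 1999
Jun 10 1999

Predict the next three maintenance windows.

The spacing grows by 2 each time: 1, 3, 5, 7, 9 days.
Next gap: 11 days. Jun 10 1999 + 11 days = Jun 21 1999.
Next gap: 13 days. Jun 21 1999 + 13 days = Jul 4 1999.
Next gap: 15 days. Jul 4 1999 + 15 days = Jul 19 1999.

Jun 21 1999, Jul 4 1999, Jul 19 1999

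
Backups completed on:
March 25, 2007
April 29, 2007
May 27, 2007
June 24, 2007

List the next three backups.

Every date is a Sunday; gaps 35, 28, 28 days.
Each is the last Sunday of its month (at least one falls on the 29th or later, ruling out '4th Sunday').
July 2007 ends with Sunday July 29, 2007.
Last Sunday of August 2007: August 26, 2007.
Last Sunday of September 2007: September 30, 2007.

July 29, 2007; August 26, 2007; September 30, 2007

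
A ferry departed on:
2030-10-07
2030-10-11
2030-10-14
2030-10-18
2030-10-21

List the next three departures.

2030-10-25, 2030-10-28, 2030-11-01

Gaps: 4, 3, 4, 3 days — not constant, but cyclic with period 2.
The events fall on every Monday and Friday.
Next Friday: 2030-10-25.
Next Monday: 2030-10-28.
The following Friday is 2030-11-01.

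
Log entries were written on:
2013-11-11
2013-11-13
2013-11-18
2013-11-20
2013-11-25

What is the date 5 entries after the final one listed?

The gap pattern 2, 5, 2, 5 repeats every 2 events.
These are the Mondays and Wednesdays of each week.
The following Wednesday is 2013-11-27.
Next Monday: 2013-12-02.
Next Wednesday: 2013-12-04.
Next Monday: 2013-12-09.
Next Wednesday: 2013-12-11.

2013-12-11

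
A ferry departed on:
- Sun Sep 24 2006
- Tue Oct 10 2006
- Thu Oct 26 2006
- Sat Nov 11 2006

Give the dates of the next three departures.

Mon Nov 27 2006, Wed Dec 13 2006, Fri Dec 29 2006

Every event comes 16 days after the last (16, 16, 16).
Sat Nov 11 2006 + 16 days = Mon Nov 27 2006.
Mon Nov 27 2006 + 16 days = Wed Dec 13 2006.
Wed Dec 13 2006 + 16 days = Fri Dec 29 2006.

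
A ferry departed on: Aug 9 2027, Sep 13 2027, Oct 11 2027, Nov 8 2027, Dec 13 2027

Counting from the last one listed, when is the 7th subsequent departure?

Jul 10 2028

These are Mondays at 28- or 35-day spacing (35, 28, 28, 35).
The pattern: 2nd Monday of the month.
2nd Monday of January 2028: Jan 10 2028.
February 2028 — 2nd Monday is Feb 14 2028.
2nd Monday of March 2028: Mar 13 2028.
2nd Monday of April 2028: Apr 10 2028.
2nd Monday of May 2028: May 8 2028.
June 2028 — 2nd Monday is Jun 12 2028.
2nd Monday of July 2028: Jul 10 2028.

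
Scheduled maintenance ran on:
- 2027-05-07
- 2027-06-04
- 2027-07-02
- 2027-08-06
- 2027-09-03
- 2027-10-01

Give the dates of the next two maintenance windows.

All dates are Fridays, 28, 28, 35, 28, 28 days apart.
Specifically, the 1st Friday of each month.
November 2027 — 1st Friday is 2027-11-05.
December 2027 — 1st Friday is 2027-12-03.

2027-11-05, 2027-12-03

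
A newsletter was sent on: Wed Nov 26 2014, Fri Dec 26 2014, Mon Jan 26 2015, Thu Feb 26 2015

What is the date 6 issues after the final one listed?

Wed Aug 26 2015

Gaps: 30, 31, 31 days — not constant. Every event is on the 26th of the month.
Pattern: the 26th of each month.
March 2015: Thu Mar 26 2015.
Next: April 2015 → Sun Apr 26 2015.
Next: May 2015 → Tue May 26 2015.
June 2015: Fri Jun 26 2015.
Next: July 2015 → Sun Jul 26 2015.
Next: August 2015 → Wed Aug 26 2015.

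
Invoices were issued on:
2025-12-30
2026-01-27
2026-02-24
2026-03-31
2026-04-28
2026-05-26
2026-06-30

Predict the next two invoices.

All Tuesdays; the gaps (28, 28, 35, 28, 28, 35) vary with month length.
This is the last Tuesday of each month.
Last Tuesday of July 2026: 2026-07-28.
August 2026 ends with Tuesday 2026-08-25.

2026-07-28, 2026-08-25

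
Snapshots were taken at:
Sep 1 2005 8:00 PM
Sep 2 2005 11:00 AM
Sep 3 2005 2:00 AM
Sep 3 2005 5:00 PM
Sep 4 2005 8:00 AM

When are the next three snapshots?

The interval is a steady 15 hours (15, 15, 15, 15).
Sep 4 2005 8:00 AM + 15 h = Sep 4 2005 11:00 PM.
Sep 4 2005 11:00 PM + 15 h = Sep 5 2005 2:00 PM.
Sep 5 2005 2:00 PM + 15 h = Sep 6 2005 5:00 AM.

Sep 4 2005 11:00 PM, Sep 5 2005 2:00 PM, Sep 6 2005 5:00 AM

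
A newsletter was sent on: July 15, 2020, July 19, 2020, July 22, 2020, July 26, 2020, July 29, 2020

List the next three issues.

Every event lands on a Wednesday or Sunday (gaps cycle 4, 3, 4, 3).
So the schedule is: every Wednesday and Sunday.
Next Sunday: August 2, 2020.
Next Wednesday: August 5, 2020.
The following Sunday is August 9, 2020.

August 2, 2020; August 5, 2020; August 9, 2020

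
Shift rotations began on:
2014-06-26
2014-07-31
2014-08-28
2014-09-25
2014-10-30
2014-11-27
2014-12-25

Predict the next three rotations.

Every date is a Thursday; gaps 35, 28, 28, 35, 28, 28 days.
Each is the last Thursday of its month (at least one falls on the 29th or later, ruling out '4th Thursday').
January 2015 ends with Thursday 2015-01-29.
Last Thursday of February 2015: 2015-02-26.
Last Thursday of March 2015: 2015-03-26.

2015-01-29, 2015-02-26, 2015-03-26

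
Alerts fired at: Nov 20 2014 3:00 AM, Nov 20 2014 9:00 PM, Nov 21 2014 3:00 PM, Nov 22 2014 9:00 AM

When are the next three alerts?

Gaps: 18, 18, 18 hours — each event is 18 hours after the previous one.
Nov 22 2014 9:00 AM + 18 h = Nov 23 2014 3:00 AM.
Nov 23 2014 3:00 AM + 18 h = Nov 23 2014 9:00 PM.
Nov 23 2014 9:00 PM + 18 h = Nov 24 2014 3:00 PM.

Nov 23 2014 3:00 AM, Nov 23 2014 9:00 PM, Nov 24 2014 3:00 PM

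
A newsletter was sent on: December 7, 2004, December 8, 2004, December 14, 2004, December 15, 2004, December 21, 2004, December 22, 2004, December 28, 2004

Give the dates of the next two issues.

December 29, 2004; January 4, 2005

Gaps: 1, 6, 1, 6, 1, 6 days — not constant, but cyclic with period 2.
The events fall on every Tuesday and Wednesday.
The following Wednesday is December 29, 2004.
Next Tuesday: January 4, 2005.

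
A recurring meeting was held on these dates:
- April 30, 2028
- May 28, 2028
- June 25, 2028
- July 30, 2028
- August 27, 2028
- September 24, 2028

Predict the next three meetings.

October 29, 2028; November 26, 2028; December 31, 2028

All Sundays; the gaps (28, 28, 35, 28, 28) vary with month length.
This is the last Sunday of each month.
October 2028 ends with Sunday October 29, 2028.
Last Sunday of November 2028: November 26, 2028.
December 2028 ends with Sunday December 31, 2028.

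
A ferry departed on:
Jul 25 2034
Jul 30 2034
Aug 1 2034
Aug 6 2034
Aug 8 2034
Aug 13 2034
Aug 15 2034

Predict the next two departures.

Gaps: 5, 2, 5, 2, 5, 2 days — not constant, but cyclic with period 2.
The events fall on every Tuesday and Sunday.
Next Sunday: Aug 20 2034.
The following Tuesday is Aug 22 2034.

Aug 20 2034, Aug 22 2034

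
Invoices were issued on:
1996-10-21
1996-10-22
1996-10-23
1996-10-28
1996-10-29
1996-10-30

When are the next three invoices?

1996-11-04, 1996-11-05, 1996-11-06

Gaps: 1, 1, 5, 1, 1 days — not constant, but cyclic with period 3.
The events fall on every Monday, Tuesday and Wednesday.
The following Monday is 1996-11-04.
Next Tuesday: 1996-11-05.
The following Wednesday is 1996-11-06.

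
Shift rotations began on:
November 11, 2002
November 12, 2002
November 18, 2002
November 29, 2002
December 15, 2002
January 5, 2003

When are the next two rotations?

The spacing grows by 5 each time: 1, 6, 11, 16, 21 days.
Next gap: 26 days. January 5, 2003 + 26 days = January 31, 2003.
Next gap: 31 days. January 31, 2003 + 31 days = March 3, 2003.

January 31, 2003; March 3, 2003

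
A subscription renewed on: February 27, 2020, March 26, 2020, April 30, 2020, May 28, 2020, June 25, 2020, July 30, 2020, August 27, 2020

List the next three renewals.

September 24, 2020; October 29, 2020; November 26, 2020

These are Thursdays with 28, 35, 28, 28, 35, 28-day gaps.
Each is the final Thursday of its month — April 30, 2020 is past the 28th, so '4th Thursday' doesn't fit.
Last Thursday of September 2020: September 24, 2020.
Last Thursday of October 2020: October 29, 2020.
Last Thursday of November 2020: November 26, 2020.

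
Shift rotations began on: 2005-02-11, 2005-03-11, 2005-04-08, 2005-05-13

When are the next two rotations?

2005-06-10, 2005-07-08

These are Fridays at 28- or 35-day spacing (28, 28, 35).
The pattern: 2nd Friday of the month.
2nd Friday of June 2005: 2005-06-10.
July 2005 — 2nd Friday is 2005-07-08.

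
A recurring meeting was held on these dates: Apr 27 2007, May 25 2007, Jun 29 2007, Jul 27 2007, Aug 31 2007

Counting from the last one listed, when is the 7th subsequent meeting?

These are Fridays with 28, 35, 28, 35-day gaps.
Each is the final Friday of its month — Jun 29 2007 is past the 28th, so '4th Friday' doesn't fit.
September 2007 ends with Friday Sep 28 2007.
October 2007 ends with Friday Oct 26 2007.
November 2007 ends with Friday Nov 30 2007.
December 2007 ends with Friday Dec 28 2007.
January 2008 ends with Friday Jan 25 2008.
February 2008 ends with Friday Feb 29 2008.
March 2008 ends with Friday Mar 28 2008.

Mar 28 2008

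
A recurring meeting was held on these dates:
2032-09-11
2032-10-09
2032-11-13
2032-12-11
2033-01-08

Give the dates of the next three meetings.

Gaps: 28, 35, 28, 28 days — a mix of 28 and 35. Every date is a Saturday.
Each is the 2nd Saturday of its month.
2nd Saturday of February 2033: 2033-02-12.
March 2033 — 2nd Saturday is 2033-03-12.
April 2033 — 2nd Saturday is 2033-04-09.

2033-02-12, 2033-03-12, 2033-04-09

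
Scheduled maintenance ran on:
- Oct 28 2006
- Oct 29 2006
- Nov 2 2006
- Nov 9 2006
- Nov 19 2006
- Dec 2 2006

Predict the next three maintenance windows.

Dec 18 2006, Jan 6 2007, Jan 28 2007

Gaps: 1, 4, 7, 10, 13 days — each gap is 3 larger than the previous one.
Next gap: 16 days. Dec 2 2006 + 16 days = Dec 18 2006.
Next gap: 19 days. Dec 18 2006 + 19 days = Jan 6 2007.
Next gap: 22 days. Jan 6 2007 + 22 days = Jan 28 2007.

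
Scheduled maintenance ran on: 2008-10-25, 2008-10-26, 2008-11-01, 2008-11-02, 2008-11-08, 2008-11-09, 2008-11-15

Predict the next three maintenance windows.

2008-11-16, 2008-11-22, 2008-11-23

Every event lands on a Saturday or Sunday (gaps cycle 1, 6, 1, 6, 1, 6).
So the schedule is: every Saturday and Sunday.
The following Sunday is 2008-11-16.
The following Saturday is 2008-11-22.
Next Sunday: 2008-11-23.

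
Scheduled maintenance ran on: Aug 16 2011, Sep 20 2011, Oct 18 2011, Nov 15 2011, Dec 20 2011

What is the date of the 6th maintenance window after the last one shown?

Jun 19 2012

Gaps: 35, 28, 28, 35 days — a mix of 28 and 35. Every date is a Tuesday.
Each is the 3rd Tuesday of its month.
3rd Tuesday of January 2012: Jan 17 2012.
February 2012 — 3rd Tuesday is Feb 21 2012.
March 2012 — 3rd Tuesday is Mar 20 2012.
3rd Tuesday of April 2012: Apr 17 2012.
May 2012 — 3rd Tuesday is May 15 2012.
3rd Tuesday of June 2012: Jun 19 2012.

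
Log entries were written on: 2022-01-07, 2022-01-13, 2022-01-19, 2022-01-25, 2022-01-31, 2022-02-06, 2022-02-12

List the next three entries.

2022-02-18, 2022-02-24, 2022-03-02

Gaps between consecutive events: 6, 6, 6, 6, 6, 6 days — a constant 6-day interval.
2022-02-12 + 6 days = 2022-02-18.
2022-02-18 + 6 days = 2022-02-24.
2022-02-24 + 6 days = 2022-03-02.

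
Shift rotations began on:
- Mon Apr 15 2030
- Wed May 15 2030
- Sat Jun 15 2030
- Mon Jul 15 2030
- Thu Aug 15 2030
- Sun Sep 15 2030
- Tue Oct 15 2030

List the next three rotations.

Fri Nov 15 2030, Sun Dec 15 2030, Wed Jan 15 2031

The day-of-month is always 15 (30, 31, 30, 31, 31, 30 days between events).
So this recurs on the 15th of each month.
November 2030: Fri Nov 15 2030.
December 2030: Sun Dec 15 2030.
January 2031: Wed Jan 15 2031.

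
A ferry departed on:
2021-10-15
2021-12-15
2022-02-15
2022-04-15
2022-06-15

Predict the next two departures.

Each date is the 15th; the gaps (61, 62, 59, 61) track the month lengths.
The rule is the 15th of every 2 months.
August 2022: 2022-08-15.
October 2022: 2022-10-15.

2022-08-15, 2022-10-15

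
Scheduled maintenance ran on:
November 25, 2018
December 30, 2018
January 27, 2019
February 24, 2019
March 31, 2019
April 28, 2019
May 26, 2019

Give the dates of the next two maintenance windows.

All Sundays; the gaps (35, 28, 28, 35, 28, 28) vary with month length.
This is the last Sunday of each month.
Last Sunday of June 2019: June 30, 2019.
July 2019 ends with Sunday July 28, 2019.

June 30, 2019; July 28, 2019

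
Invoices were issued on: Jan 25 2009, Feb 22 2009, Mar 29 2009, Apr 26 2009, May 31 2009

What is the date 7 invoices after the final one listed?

These are Sundays with 28, 35, 28, 35-day gaps.
Each is the final Sunday of its month — Mar 29 2009 is past the 28th, so '4th Sunday' doesn't fit.
Last Sunday of June 2009: Jun 28 2009.
July 2009 ends with Sunday Jul 26 2009.
August 2009 ends with Sunday Aug 30 2009.
September 2009 ends with Sunday Sep 27 2009.
Last Sunday of October 2009: Oct 25 2009.
Last Sunday of November 2009: Nov 29 2009.
December 2009 ends with Sunday Dec 27 2009.

Dec 27 2009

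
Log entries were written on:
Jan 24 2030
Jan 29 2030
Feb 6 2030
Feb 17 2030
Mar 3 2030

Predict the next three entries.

Mar 20 2030, Apr 9 2030, May 2 2030

Intervals are 5, 8, 11, 14 days — an arithmetic progression with common difference 3.
Next gap: 17 days. Mar 3 2030 + 17 days = Mar 20 2030.
Next gap: 20 days. Mar 20 2030 + 20 days = Apr 9 2030.
Next gap: 23 days. Apr 9 2030 + 23 days = May 2 2030.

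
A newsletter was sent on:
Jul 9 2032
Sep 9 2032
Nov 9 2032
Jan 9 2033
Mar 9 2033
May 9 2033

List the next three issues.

Jul 9 2033, Sep 9 2033, Nov 9 2033

The day-of-month is always 9 (62, 61, 61, 59, 61 days between events).
So this recurs on the 9th of every 2 months.
July 2033: Jul 9 2033.
Next: September 2033 → Sep 9 2033.
Next: November 2033 → Nov 9 2033.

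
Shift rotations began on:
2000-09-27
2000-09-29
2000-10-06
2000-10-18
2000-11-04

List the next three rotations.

2000-11-26, 2000-12-23, 2001-01-24

The spacing grows by 5 each time: 2, 7, 12, 17 days.
Next gap: 22 days. 2000-11-04 + 22 days = 2000-11-26.
Next gap: 27 days. 2000-11-26 + 27 days = 2000-12-23.
Next gap: 32 days. 2000-12-23 + 32 days = 2001-01-24.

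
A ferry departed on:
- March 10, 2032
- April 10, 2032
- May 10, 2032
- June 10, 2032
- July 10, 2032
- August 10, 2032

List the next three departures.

Each date is the 10th; the gaps (31, 30, 31, 30, 31) track the month lengths.
The rule is the 10th of each month.
Next: September 2032 → September 10, 2032.
Next: October 2032 → October 10, 2032.
Next: November 2032 → November 10, 2032.

September 10, 2032; October 10, 2032; November 10, 2032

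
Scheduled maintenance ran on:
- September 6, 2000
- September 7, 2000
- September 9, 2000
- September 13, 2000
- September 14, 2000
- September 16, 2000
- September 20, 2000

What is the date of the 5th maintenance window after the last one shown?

Gaps: 1, 2, 4, 1, 2, 4 days — not constant, but cyclic with period 3.
The events fall on every Wednesday, Thursday and Saturday.
The following Thursday is September 21, 2000.
The following Saturday is September 23, 2000.
Next Wednesday: September 27, 2000.
Next Thursday: September 28, 2000.
Next Saturday: September 30, 2000.

September 30, 2000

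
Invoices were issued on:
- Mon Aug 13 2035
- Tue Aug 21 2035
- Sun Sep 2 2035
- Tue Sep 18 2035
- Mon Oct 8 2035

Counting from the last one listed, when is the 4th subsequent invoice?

Intervals are 8, 12, 16, 20 days — an arithmetic progression with common difference 4.
Next gap: 24 days. Mon Oct 8 2035 + 24 days = Thu Nov 1 2035.
Next gap: 28 days. Thu Nov 1 2035 + 28 days = Thu Nov 29 2035.
Next gap: 32 days. Thu Nov 29 2035 + 32 days = Mon Dec 31 2035.
Next gap: 36 days. Mon Dec 31 2035 + 36 days = Tue Feb 5 2036.

Tue Feb 5 2036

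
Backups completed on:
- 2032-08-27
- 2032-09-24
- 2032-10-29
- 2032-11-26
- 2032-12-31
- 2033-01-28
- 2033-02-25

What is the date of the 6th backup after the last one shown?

2033-08-26

Every date is a Friday; gaps 28, 35, 28, 35, 28, 28 days.
Each is the last Friday of its month (at least one falls on the 29th or later, ruling out '4th Friday').
March 2033 ends with Friday 2033-03-25.
April 2033 ends with Friday 2033-04-29.
May 2033 ends with Friday 2033-05-27.
Last Friday of June 2033: 2033-06-24.
Last Friday of July 2033: 2033-07-29.
August 2033 ends with Friday 2033-08-26.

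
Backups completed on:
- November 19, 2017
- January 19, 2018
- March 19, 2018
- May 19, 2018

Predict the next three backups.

The day-of-month is always 19 (61, 59, 61 days between events).
So this recurs on the 19th of every 2 months.
July 2018: July 19, 2018.
September 2018: September 19, 2018.
November 2018: November 19, 2018.

July 19, 2018; September 19, 2018; November 19, 2018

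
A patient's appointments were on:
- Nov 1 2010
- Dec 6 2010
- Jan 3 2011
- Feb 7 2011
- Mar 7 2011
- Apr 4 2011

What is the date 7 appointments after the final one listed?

Nov 7 2011

These are Mondays at 28- or 35-day spacing (35, 28, 35, 28, 28).
The pattern: 1st Monday of the month.
1st Monday of May 2011: May 2 2011.
1st Monday of June 2011: Jun 6 2011.
July 2011 — 1st Monday is Jul 4 2011.
1st Monday of August 2011: Aug 1 2011.
1st Monday of September 2011: Sep 5 2011.
October 2011 — 1st Monday is Oct 3 2011.
November 2011 — 1st Monday is Nov 7 2011.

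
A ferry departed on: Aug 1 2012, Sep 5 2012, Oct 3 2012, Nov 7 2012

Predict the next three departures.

These are Wednesdays at 28- or 35-day spacing (35, 28, 35).
The pattern: 1st Wednesday of the month.
1st Wednesday of December 2012: Dec 5 2012.
1st Wednesday of January 2013: Jan 2 2013.
1st Wednesday of February 2013: Feb 6 2013.

Dec 5 2012, Jan 2 2013, Feb 6 2013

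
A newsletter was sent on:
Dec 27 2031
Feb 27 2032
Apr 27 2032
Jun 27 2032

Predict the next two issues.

Aug 27 2032, Oct 27 2032

Each date is the 27th; the gaps (62, 60, 61) track the month lengths.
The rule is the 27th of every 2 months.
Next: August 2032 → Aug 27 2032.
Next: October 2032 → Oct 27 2032.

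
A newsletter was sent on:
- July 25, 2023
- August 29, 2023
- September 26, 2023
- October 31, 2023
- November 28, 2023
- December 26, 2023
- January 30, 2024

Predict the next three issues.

February 27, 2024; March 26, 2024; April 30, 2024

These are Tuesdays with 35, 28, 35, 28, 28, 35-day gaps.
Each is the final Tuesday of its month — August 29, 2023 is past the 28th, so '4th Tuesday' doesn't fit.
February 2024 ends with Tuesday February 27, 2024.
March 2024 ends with Tuesday March 26, 2024.
April 2024 ends with Tuesday April 30, 2024.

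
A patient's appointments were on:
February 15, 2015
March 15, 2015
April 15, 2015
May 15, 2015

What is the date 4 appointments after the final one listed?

The day-of-month is always 15 (28, 31, 30 days between events).
So this recurs on the 15th of each month.
June 2015: June 15, 2015.
Next: July 2015 → July 15, 2015.
August 2015: August 15, 2015.
Next: September 2015 → September 15, 2015.

September 15, 2015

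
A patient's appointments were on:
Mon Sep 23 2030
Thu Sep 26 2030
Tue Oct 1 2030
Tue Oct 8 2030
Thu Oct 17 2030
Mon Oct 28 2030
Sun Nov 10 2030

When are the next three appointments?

Mon Nov 25 2030, Thu Dec 12 2030, Tue Dec 31 2030

Gaps: 3, 5, 7, 9, 11, 13 days — each gap is 2 larger than the previous one.
Next gap: 15 days. Sun Nov 10 2030 + 15 days = Mon Nov 25 2030.
Next gap: 17 days. Mon Nov 25 2030 + 17 days = Thu Dec 12 2030.
Next gap: 19 days. Thu Dec 12 2030 + 19 days = Tue Dec 31 2030.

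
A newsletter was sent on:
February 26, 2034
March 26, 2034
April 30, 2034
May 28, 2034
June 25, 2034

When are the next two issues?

These are Sundays with 28, 35, 28, 28-day gaps.
Each is the final Sunday of its month — April 30, 2034 is past the 28th, so '4th Sunday' doesn't fit.
July 2034 ends with Sunday July 30, 2034.
August 2034 ends with Sunday August 27, 2034.

July 30, 2034; August 27, 2034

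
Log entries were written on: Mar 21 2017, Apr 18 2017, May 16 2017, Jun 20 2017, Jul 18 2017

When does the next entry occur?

Aug 15 2017

These are Tuesdays at 28- or 35-day spacing (28, 28, 35, 28).
The pattern: 3rd Tuesday of the month.
August 2017 — 3rd Tuesday is Aug 15 2017.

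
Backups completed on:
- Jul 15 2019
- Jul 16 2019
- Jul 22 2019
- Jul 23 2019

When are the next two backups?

Jul 29 2019, Jul 30 2019

Every event lands on a Monday or Tuesday (gaps cycle 1, 6, 1).
So the schedule is: every Monday and Tuesday.
The following Monday is Jul 29 2019.
The following Tuesday is Jul 30 2019.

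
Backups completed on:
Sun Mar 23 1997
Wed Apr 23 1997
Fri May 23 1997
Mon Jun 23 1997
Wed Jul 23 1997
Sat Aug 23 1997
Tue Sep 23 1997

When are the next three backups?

Thu Oct 23 1997, Sun Nov 23 1997, Tue Dec 23 1997

Gaps: 31, 30, 31, 30, 31, 31 days — not constant. Every event is on the 23rd of the month.
Pattern: the 23rd of each month.
October 1997: Thu Oct 23 1997.
November 1997: Sun Nov 23 1997.
December 1997: Tue Dec 23 1997.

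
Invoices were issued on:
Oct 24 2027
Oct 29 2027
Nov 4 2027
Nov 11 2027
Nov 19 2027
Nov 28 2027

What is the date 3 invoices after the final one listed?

The spacing grows by 1 each time: 5, 6, 7, 8, 9 days.
Next gap: 10 days. Nov 28 2027 + 10 days = Dec 8 2027.
Next gap: 11 days. Dec 8 2027 + 11 days = Dec 19 2027.
Next gap: 12 days. Dec 19 2027 + 12 days = Dec 31 2027.

Dec 31 2027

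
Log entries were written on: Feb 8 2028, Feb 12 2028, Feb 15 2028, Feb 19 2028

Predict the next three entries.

The gap pattern 4, 3, 4 repeats every 2 events.
These are the Tuesdays and Saturdays of each week.
Next Tuesday: Feb 22 2028.
The following Saturday is Feb 26 2028.
The following Tuesday is Feb 29 2028.

Feb 22 2028, Feb 26 2028, Feb 29 2028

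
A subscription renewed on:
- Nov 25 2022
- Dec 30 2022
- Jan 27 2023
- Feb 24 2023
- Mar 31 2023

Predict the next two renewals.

Apr 28 2023, May 26 2023

These are Fridays with 35, 28, 28, 35-day gaps.
Each is the final Friday of its month — Dec 30 2022 is past the 28th, so '4th Friday' doesn't fit.
April 2023 ends with Friday Apr 28 2023.
Last Friday of May 2023: May 26 2023.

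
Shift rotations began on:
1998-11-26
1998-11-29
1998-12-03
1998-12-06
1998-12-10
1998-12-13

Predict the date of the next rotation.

Every event lands on a Thursday or Sunday (gaps cycle 3, 4, 3, 4, 3).
So the schedule is: every Thursday and Sunday.
Next Thursday: 1998-12-17.

1998-12-17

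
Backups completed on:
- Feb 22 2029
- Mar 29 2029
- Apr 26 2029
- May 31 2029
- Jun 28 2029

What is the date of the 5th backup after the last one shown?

These are Thursdays with 35, 28, 35, 28-day gaps.
Each is the final Thursday of its month — Mar 29 2029 is past the 28th, so '4th Thursday' doesn't fit.
Last Thursday of July 2029: Jul 26 2029.
Last Thursday of August 2029: Aug 30 2029.
Last Thursday of September 2029: Sep 27 2029.
Last Thursday of October 2029: Oct 25 2029.
November 2029 ends with Thursday Nov 29 2029.

Nov 29 2029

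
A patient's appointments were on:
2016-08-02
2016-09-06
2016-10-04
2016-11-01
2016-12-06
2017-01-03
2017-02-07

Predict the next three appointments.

Gaps: 35, 28, 28, 35, 28, 35 days — a mix of 28 and 35. Every date is a Tuesday.
Each is the 1st Tuesday of its month.
March 2017 — 1st Tuesday is 2017-03-07.
1st Tuesday of April 2017: 2017-04-04.
May 2017 — 1st Tuesday is 2017-05-02.

2017-03-07, 2017-04-04, 2017-05-02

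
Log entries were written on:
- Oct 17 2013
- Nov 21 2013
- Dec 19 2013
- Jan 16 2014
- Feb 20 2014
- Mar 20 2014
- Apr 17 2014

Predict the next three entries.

May 15 2014, Jun 19 2014, Jul 17 2014

These are Thursdays at 28- or 35-day spacing (35, 28, 28, 35, 28, 28).
The pattern: 3rd Thursday of the month.
3rd Thursday of May 2014: May 15 2014.
June 2014 — 3rd Thursday is Jun 19 2014.
July 2014 — 3rd Thursday is Jul 17 2014.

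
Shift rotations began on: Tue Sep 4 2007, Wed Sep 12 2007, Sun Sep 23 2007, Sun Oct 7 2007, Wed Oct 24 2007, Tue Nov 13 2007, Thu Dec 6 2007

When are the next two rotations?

Gaps: 8, 11, 14, 17, 20, 23 days — each gap is 3 larger than the previous one.
Next gap: 26 days. Thu Dec 6 2007 + 26 days = Tue Jan 1 2008.
Next gap: 29 days. Tue Jan 1 2008 + 29 days = Wed Jan 30 2008.

Tue Jan 1 2008, Wed Jan 30 2008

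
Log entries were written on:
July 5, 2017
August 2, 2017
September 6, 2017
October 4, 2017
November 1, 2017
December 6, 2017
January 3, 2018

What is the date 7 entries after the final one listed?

August 1, 2018

All dates are Wednesdays, 28, 35, 28, 28, 35, 28 days apart.
Specifically, the 1st Wednesday of each month.
February 2018 — 1st Wednesday is February 7, 2018.
1st Wednesday of March 2018: March 7, 2018.
1st Wednesday of April 2018: April 4, 2018.
1st Wednesday of May 2018: May 2, 2018.
June 2018 — 1st Wednesday is June 6, 2018.
July 2018 — 1st Wednesday is July 4, 2018.
1st Wednesday of August 2018: August 1, 2018.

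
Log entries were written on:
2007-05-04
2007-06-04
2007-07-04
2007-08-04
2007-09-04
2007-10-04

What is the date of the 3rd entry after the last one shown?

The day-of-month is always 4 (31, 30, 31, 31, 30 days between events).
So this recurs on the 4th of each month.
November 2007: 2007-11-04.
Next: December 2007 → 2007-12-04.
January 2008: 2008-01-04.

2008-01-04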